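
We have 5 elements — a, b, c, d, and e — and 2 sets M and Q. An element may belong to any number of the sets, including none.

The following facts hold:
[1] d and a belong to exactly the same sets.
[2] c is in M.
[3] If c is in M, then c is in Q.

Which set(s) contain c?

c: M, Q

From (2): c ∈ M.
(3): c ∈ Q.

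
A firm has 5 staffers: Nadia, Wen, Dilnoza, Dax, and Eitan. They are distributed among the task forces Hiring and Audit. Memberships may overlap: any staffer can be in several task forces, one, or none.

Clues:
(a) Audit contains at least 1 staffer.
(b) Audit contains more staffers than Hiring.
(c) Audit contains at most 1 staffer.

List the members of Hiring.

Hiring = {}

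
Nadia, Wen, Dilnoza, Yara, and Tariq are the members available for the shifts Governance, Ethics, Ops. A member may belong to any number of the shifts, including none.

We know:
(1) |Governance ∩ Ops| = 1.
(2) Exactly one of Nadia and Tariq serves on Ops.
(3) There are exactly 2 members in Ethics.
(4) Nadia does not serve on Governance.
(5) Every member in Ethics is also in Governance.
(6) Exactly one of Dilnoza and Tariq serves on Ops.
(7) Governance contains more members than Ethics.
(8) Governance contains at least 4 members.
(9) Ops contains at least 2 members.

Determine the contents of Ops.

Ops = {Dilnoza, Nadia}

From (4): Nadia ∉ Governance.
(5) contrapositive: Nadia ∉ Ethics.
(8): only 4 candidates remain for Governance, so all are in.
Suppose Nadia ∉ Ops: no assignment then satisfies all the clues, so Nadia ∈ Ops.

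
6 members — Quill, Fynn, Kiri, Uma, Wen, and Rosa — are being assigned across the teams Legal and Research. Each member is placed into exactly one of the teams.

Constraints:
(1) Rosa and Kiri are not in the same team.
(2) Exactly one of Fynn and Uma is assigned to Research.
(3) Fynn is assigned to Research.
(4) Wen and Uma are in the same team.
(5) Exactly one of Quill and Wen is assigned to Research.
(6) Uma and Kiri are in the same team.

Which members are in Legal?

Legal = {Kiri, Uma, Wen}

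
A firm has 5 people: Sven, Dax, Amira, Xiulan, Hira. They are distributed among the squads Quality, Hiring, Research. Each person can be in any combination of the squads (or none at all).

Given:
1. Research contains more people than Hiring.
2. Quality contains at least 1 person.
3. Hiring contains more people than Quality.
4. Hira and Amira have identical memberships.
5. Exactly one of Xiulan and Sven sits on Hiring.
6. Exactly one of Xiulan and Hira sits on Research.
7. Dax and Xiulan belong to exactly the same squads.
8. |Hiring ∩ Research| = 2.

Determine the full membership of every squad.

Quality = {Sven}; Hiring = {Dax, Xiulan}; Research = {Dax, Sven, Xiulan}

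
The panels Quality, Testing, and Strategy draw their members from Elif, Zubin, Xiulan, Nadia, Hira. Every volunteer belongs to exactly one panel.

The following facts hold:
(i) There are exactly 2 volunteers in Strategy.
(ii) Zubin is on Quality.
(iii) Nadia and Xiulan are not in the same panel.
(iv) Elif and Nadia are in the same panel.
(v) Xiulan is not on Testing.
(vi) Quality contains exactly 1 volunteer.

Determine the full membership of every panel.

From (ii): Zubin ∈ Quality.
From (v): Xiulan ∉ Testing.
(vi): Quality already has 1, so the rest are out.
Only one panel left: Xiulan ∈ Strategy.
(iii): Nadia ∉ Strategy.
(iv): Elif matches Nadia: Elif ∉ Strategy.
Only one panel left: Elif ∈ Testing.
Only one panel left: Nadia ∈ Testing.
(i): only 2 candidates remain for Strategy, so all are in.

Quality = {Zubin}; Testing = {Elif, Nadia}; Strategy = {Hira, Xiulan}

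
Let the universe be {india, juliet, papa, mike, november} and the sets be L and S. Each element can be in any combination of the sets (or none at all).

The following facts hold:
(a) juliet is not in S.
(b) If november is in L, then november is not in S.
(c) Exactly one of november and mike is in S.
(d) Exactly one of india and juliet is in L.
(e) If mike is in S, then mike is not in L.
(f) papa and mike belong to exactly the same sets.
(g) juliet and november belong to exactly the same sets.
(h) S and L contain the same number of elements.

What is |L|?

2

From (a): juliet ∉ S.
(g): november matches juliet: november ∉ S.
(c) (exactly one): mike ∈ S.
(e): mike ∉ L.
(f): papa matches mike: papa ∉ L.
(f): papa matches mike: papa ∈ S.
Suppose india ∈ L: no assignment then satisfies all the clues, so india ∉ L.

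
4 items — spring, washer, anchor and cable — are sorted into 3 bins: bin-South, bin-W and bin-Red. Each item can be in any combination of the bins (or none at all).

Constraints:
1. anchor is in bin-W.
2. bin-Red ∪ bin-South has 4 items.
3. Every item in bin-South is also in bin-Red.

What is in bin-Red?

bin-Red = {anchor, cable, spring, washer}

From (1): anchor ∈ bin-W.
Suppose spring ∉ bin-Red: no assignment then satisfies all the clues, so spring ∈ bin-Red.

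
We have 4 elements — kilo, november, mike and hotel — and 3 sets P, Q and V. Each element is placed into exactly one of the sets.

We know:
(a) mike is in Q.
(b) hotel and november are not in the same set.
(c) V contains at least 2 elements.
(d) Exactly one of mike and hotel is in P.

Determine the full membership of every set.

P = {hotel}; Q = {mike}; V = {kilo, november}

From (a): mike ∈ Q.
(d) (exactly one): hotel ∈ P.
(b): november ∉ P.
(c): only 2 candidates remain for V, so all are in.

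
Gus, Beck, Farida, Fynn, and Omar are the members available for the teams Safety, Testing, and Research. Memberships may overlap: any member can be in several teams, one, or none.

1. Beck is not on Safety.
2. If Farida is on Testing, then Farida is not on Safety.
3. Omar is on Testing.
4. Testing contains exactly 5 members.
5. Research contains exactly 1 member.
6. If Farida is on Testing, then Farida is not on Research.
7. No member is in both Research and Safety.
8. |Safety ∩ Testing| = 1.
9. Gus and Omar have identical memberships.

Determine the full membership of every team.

Safety = {Fynn}; Testing = {Beck, Farida, Fynn, Gus, Omar}; Research = {Beck}

From (1): Beck ∉ Safety.
From (3): Omar ∈ Testing.
(4): only 5 candidates remain for Testing, so all are in.
(6): Farida ∉ Research.
(2): Farida ∉ Safety.
Suppose Gus ∈ Safety: no assignment then satisfies all the clues, so Gus ∉ Safety.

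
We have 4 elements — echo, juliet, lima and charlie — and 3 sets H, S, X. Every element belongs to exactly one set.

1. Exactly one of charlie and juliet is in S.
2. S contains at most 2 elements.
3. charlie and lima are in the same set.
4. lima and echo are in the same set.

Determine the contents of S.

S = {juliet}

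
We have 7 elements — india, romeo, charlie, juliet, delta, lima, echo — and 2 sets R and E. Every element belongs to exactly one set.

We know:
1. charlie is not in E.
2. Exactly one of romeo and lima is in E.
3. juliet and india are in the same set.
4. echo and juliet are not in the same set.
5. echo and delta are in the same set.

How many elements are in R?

4

From (1): charlie ∉ E.
Only one set left: charlie ∈ R.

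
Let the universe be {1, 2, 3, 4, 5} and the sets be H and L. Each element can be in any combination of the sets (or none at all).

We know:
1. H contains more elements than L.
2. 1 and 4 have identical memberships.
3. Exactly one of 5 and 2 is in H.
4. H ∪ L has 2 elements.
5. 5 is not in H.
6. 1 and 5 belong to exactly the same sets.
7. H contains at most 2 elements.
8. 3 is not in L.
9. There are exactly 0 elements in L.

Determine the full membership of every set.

From (5): 5 ∉ H.
From (8): 3 ∉ L.
(3) (exactly one): 2 ∈ H.
(6): 1 matches 5: 1 ∉ H.
(9): L already has 0, so the rest are out.
(2): 4 matches 1: 4 ∉ H.
Suppose 3 ∉ H: no assignment then satisfies all the clues, so 3 ∈ H.

H = {2, 3}; L = {}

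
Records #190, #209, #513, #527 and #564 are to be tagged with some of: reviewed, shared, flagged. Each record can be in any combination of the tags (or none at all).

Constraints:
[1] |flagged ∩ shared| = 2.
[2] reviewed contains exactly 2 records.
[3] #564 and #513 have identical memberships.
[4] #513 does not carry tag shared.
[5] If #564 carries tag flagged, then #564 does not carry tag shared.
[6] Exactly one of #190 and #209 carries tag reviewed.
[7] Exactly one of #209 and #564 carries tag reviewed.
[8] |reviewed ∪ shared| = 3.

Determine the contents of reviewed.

reviewed = {#209, #527}

From (4): #513 ∉ shared.
(3): #564 matches #513: #564 ∉ shared.
Suppose #190 ∈ reviewed: no assignment then satisfies all the clues, so #190 ∉ reviewed.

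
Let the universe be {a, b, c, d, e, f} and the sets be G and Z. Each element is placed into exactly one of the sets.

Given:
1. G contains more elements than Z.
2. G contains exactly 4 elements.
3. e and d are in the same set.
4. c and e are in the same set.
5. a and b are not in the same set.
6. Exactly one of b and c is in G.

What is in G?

G = {a, c, d, e}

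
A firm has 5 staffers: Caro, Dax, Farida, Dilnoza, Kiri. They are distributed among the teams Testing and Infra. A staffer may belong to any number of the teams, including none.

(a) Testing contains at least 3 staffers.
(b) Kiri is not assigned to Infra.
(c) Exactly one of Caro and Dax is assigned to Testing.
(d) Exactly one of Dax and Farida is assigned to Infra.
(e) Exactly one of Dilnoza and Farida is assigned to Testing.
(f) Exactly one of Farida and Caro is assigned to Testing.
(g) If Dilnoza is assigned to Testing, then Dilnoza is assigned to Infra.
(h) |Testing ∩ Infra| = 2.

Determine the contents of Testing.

Testing = {Caro, Dilnoza, Kiri}

From (b): Kiri ∉ Infra.
Suppose Caro ∉ Testing: no assignment then satisfies all the clues, so Caro ∈ Testing.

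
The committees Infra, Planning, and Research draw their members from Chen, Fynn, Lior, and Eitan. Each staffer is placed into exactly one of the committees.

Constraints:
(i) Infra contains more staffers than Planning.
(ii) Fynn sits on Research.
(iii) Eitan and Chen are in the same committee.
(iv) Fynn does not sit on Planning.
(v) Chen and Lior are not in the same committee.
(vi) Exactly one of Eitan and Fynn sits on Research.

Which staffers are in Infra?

Infra = {Chen, Eitan}

From (ii): Fynn ∈ Research.
(vi) (exactly one): Eitan ∉ Research.
(iii): Chen matches Eitan: Chen ∉ Research.
Suppose Chen ∉ Infra: no assignment then satisfies all the clues, so Chen ∈ Infra.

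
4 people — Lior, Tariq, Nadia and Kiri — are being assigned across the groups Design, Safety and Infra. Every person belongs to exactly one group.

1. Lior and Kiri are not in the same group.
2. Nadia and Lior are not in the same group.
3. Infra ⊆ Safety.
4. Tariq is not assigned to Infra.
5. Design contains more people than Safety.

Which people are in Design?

Design = {Kiri, Nadia, Tariq}

From (4): Tariq ∉ Infra.
Suppose Lior ∈ Design: no assignment then satisfies all the clues, so Lior ∉ Design.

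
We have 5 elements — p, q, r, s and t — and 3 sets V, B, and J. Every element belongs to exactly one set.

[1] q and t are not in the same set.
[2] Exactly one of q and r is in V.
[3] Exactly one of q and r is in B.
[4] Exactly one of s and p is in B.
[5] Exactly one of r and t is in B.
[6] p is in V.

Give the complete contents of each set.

V = {p, q}; B = {r, s}; J = {t}

From (6): p ∈ V.
(4) (exactly one): s ∈ B.
Suppose q ∉ V: no assignment then satisfies all the clues, so q ∈ V.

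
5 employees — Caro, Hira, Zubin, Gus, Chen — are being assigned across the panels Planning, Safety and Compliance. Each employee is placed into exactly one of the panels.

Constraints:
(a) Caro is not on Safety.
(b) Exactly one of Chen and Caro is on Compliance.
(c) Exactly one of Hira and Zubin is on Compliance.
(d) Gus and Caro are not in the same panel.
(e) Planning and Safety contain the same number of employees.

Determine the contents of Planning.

Planning = {Caro}

From (a): Caro ∉ Safety.
Suppose Caro ∉ Planning: no assignment then satisfies all the clues, so Caro ∈ Planning.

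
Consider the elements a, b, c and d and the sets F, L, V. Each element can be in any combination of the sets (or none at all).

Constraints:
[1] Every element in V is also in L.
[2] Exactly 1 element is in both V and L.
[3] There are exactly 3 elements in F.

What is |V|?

1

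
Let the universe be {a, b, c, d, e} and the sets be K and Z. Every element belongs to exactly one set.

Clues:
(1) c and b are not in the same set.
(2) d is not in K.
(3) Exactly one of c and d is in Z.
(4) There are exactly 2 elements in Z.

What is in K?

K = {a, c, e}

From (2): d ∉ K.
Only one set left: d ∈ Z.
(3) (exactly one): c ∉ Z.
Only one set left: c ∈ K.
(1): b ∉ K.
Only one set left: b ∈ Z.
(4): Z already has 2, so the rest are out.
Only one set left: a ∈ K.
Only one set left: e ∈ K.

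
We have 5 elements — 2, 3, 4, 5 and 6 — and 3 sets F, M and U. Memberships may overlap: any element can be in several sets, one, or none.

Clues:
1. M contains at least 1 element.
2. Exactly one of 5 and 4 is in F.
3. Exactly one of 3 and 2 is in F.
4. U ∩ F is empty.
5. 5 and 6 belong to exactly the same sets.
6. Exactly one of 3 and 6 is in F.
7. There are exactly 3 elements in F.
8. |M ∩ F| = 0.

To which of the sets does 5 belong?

5: F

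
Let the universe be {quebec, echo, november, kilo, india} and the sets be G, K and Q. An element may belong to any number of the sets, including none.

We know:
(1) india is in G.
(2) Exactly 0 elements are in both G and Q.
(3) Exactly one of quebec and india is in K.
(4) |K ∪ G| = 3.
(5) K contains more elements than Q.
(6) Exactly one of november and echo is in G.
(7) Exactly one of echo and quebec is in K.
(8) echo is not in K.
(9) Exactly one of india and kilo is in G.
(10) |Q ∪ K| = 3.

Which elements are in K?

K = {november, quebec}

From (1): india ∈ G.
From (8): echo ∉ K.
(7) (exactly one): quebec ∈ K.
(9) (exactly one): kilo ∉ G.
(3) (exactly one): india ∉ K.
Suppose november ∉ K: no assignment then satisfies all the clues, so november ∈ K.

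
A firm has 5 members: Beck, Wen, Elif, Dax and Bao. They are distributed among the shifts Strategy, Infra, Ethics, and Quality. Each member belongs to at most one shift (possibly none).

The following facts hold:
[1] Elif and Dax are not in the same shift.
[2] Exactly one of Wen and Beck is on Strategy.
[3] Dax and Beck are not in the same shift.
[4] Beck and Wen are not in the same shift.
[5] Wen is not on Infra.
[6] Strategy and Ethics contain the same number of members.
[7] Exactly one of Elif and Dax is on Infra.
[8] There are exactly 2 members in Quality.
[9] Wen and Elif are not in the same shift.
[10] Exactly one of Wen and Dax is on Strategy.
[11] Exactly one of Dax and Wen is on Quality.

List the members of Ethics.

Ethics = {Beck}

From (5): Wen ∉ Infra.
Suppose Beck ∉ Ethics: no assignment then satisfies all the clues, so Beck ∈ Ethics.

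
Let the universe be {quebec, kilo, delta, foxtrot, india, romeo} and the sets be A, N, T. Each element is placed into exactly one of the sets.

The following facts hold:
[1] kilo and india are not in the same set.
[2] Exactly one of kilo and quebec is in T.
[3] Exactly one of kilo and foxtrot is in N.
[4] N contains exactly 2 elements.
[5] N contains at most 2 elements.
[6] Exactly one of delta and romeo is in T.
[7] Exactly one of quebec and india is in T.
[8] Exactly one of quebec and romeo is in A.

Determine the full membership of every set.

A = {kilo, romeo}; N = {foxtrot, india}; T = {delta, quebec}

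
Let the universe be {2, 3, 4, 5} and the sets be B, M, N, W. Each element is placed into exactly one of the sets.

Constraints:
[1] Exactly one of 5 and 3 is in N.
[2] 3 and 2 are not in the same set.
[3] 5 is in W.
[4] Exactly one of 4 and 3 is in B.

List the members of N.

From (3): 5 ∈ W.
(1) (exactly one): 3 ∈ N.
(2): 2 ∉ N.
(4) (exactly one): 4 ∈ B.

N = {3}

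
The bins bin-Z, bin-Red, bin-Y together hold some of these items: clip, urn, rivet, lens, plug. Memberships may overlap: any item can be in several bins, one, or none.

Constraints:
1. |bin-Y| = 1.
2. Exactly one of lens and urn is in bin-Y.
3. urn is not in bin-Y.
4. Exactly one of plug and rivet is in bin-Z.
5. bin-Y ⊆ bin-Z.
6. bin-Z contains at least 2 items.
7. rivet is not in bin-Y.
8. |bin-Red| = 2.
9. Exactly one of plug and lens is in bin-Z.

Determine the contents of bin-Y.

From (3): urn ∉ bin-Y.
From (7): rivet ∉ bin-Y.
(2) (exactly one): lens ∈ bin-Y.
(5) with lens ∈ bin-Y: lens ∈ bin-Z.
(9) (exactly one): plug ∉ bin-Z.
(1): bin-Y already has 1, so the rest are out.
(4) (exactly one): rivet ∈ bin-Z.

bin-Y = {lens}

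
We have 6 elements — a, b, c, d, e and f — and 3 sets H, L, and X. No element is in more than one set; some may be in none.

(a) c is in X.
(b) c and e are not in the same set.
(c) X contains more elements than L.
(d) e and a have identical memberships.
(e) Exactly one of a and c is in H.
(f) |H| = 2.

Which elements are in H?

H = {a, e}

From (a): c ∈ X.
(b): e ∉ X.
(d): a matches e: a ∉ X.
(e) (exactly one): a ∈ H.
(d): e matches a: e ∈ H.
(f): H already has 2, so the rest are out.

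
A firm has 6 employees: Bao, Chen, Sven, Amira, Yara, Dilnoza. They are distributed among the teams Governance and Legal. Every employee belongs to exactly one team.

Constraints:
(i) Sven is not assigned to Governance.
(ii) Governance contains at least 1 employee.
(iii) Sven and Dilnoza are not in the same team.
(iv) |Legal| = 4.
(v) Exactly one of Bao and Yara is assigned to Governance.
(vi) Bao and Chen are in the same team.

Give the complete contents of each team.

Governance = {Dilnoza, Yara}; Legal = {Amira, Bao, Chen, Sven}

From (i): Sven ∉ Governance.
Only one team left: Sven ∈ Legal.
(iii): Dilnoza ∉ Legal.
Only one team left: Dilnoza ∈ Governance.
Suppose Bao ∈ Governance: no assignment then satisfies all the clues, so Bao ∉ Governance.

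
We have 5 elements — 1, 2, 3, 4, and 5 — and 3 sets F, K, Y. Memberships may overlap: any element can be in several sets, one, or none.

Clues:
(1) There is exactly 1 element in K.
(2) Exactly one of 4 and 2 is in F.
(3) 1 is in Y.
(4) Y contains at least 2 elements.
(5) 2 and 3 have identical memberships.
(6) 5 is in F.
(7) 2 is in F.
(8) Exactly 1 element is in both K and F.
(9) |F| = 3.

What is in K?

From (3): 1 ∈ Y.
From (6): 5 ∈ F.
From (7): 2 ∈ F.
(2) (exactly one): 4 ∉ F.
(5): 3 matches 2: 3 ∈ F.
(9): F already has 3, so the rest are out.
Suppose 1 ∈ K: no assignment then satisfies all the clues, so 1 ∉ K.

K = {5}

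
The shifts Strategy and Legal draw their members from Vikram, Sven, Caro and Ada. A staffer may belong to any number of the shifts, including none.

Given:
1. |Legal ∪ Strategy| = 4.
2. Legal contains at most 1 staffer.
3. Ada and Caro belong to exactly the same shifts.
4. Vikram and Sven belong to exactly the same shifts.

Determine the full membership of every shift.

Strategy = {Ada, Caro, Sven, Vikram}; Legal = {}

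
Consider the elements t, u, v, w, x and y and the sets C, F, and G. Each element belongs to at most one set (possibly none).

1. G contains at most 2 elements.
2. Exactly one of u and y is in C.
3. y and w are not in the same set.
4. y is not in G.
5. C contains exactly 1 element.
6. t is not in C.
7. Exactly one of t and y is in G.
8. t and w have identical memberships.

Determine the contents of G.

G = {t, w}

From (4): y ∉ G.
From (6): t ∉ C.
(7) (exactly one): t ∈ G.
(8): w matches t: w ∉ C.
(8): w matches t: w ∉ F.
(8): w matches t: w ∈ G.
(1): G already has 2, so the rest are out.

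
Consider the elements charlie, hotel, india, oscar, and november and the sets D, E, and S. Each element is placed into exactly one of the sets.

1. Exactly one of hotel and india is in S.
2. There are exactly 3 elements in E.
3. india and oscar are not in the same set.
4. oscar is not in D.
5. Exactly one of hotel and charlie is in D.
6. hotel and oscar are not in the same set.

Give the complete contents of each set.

D = {hotel}; E = {charlie, november, oscar}; S = {india}

From (4): oscar ∉ D.
Suppose charlie ∈ D: no assignment then satisfies all the clues, so charlie ∉ D.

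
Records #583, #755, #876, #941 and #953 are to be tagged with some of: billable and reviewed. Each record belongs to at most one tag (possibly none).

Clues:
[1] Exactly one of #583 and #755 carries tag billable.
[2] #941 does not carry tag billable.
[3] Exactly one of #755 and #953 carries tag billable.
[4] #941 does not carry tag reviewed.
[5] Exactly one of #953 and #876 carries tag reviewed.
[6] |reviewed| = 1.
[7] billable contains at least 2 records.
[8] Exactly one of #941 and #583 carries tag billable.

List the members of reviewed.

reviewed = {#876}

From (2): #941 ∉ billable.
From (4): #941 ∉ reviewed.
(8) (exactly one): #583 ∈ billable.
(1) (exactly one): #755 ∉ billable.
(3) (exactly one): #953 ∈ billable.
(5) (exactly one): #876 ∈ reviewed.
(6): reviewed already has 1, so the rest are out.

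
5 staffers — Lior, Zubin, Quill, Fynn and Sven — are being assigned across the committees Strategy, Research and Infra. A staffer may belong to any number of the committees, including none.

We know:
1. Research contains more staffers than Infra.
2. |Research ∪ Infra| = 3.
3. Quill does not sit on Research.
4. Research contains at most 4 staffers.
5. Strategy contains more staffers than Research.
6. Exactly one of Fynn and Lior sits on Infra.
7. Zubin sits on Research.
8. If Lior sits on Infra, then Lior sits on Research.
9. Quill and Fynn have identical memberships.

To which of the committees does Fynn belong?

Fynn: Strategy

From (3): Quill ∉ Research.
From (7): Zubin ∈ Research.
(9): Fynn matches Quill: Fynn ∉ Research.
Suppose Fynn ∉ Strategy: no assignment then satisfies all the clues, so Fynn ∈ Strategy.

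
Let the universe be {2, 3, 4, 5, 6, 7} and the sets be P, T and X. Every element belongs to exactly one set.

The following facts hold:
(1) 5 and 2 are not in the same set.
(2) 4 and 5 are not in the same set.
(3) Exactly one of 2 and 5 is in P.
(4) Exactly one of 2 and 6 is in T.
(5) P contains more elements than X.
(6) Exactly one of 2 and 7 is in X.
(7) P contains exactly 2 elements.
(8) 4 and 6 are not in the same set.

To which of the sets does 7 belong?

7: X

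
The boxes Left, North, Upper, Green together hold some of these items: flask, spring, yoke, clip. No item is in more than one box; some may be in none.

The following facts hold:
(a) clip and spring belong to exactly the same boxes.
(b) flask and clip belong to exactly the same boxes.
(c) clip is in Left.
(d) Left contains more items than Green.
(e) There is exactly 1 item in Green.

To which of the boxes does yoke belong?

From (c): clip ∈ Left.
(a): spring matches clip: spring ∈ Left.
(b): flask matches clip: flask ∈ Left.
(e): only 1 candidates remain for Green, so all are in.

yoke: Green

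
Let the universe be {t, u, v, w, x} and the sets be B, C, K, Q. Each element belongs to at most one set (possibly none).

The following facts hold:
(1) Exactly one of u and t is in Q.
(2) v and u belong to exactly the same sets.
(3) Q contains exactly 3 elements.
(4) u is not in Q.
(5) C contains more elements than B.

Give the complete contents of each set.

B = {}; C = {u, v}; K = {}; Q = {t, w, x}

From (4): u ∉ Q.
(1) (exactly one): t ∈ Q.
(2): v matches u: v ∉ Q.
(3): only 3 candidates remain for Q, so all are in.
Suppose u ∈ B: no assignment then satisfies all the clues, so u ∉ B.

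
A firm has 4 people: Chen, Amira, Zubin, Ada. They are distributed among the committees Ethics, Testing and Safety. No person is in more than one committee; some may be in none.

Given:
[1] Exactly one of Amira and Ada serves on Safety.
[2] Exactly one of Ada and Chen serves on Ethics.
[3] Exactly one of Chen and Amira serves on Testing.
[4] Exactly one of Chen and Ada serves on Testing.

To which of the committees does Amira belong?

Amira: Safety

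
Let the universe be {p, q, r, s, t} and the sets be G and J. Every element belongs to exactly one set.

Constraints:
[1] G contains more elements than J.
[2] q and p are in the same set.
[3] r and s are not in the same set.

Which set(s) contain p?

p: G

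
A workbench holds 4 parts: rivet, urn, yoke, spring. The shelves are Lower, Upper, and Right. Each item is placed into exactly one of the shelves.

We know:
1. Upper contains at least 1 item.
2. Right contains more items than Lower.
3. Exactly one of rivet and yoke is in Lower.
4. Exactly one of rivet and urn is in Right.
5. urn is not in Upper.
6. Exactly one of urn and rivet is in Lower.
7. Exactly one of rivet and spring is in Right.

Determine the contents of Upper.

Upper = {yoke}

From (5): urn ∉ Upper.
Suppose rivet ∈ Upper: no assignment then satisfies all the clues, so rivet ∉ Upper.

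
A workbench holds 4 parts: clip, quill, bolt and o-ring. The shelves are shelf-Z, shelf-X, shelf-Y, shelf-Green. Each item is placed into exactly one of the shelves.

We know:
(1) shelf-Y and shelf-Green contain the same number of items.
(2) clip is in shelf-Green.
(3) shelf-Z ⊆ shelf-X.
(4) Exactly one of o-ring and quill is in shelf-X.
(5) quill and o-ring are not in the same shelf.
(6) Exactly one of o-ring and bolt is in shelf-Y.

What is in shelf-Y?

shelf-Y = {o-ring}

From (2): clip ∈ shelf-Green.
Suppose quill ∈ shelf-Y: no assignment then satisfies all the clues, so quill ∉ shelf-Y.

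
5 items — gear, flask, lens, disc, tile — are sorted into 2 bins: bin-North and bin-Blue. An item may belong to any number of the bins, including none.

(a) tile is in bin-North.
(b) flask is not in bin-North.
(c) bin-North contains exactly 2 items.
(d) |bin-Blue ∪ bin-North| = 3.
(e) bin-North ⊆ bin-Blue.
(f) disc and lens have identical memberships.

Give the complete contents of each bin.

From (a): tile ∈ bin-North.
From (b): flask ∉ bin-North.
(e) with tile ∈ bin-North: tile ∈ bin-Blue.
Suppose gear ∉ bin-North: no assignment then satisfies all the clues, so gear ∈ bin-North.

bin-North = {gear, tile}; bin-Blue = {flask, gear, tile}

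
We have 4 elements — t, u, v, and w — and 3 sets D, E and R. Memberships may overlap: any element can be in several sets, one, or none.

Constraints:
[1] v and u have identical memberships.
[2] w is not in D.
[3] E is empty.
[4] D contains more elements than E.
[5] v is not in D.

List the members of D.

From (2): w ∉ D.
From (5): v ∉ D.
(1): u matches v: u ∉ D.
(3): E already has 0, so the rest are out.
Suppose t ∉ D: no assignment then satisfies all the clues, so t ∈ D.

D = {t}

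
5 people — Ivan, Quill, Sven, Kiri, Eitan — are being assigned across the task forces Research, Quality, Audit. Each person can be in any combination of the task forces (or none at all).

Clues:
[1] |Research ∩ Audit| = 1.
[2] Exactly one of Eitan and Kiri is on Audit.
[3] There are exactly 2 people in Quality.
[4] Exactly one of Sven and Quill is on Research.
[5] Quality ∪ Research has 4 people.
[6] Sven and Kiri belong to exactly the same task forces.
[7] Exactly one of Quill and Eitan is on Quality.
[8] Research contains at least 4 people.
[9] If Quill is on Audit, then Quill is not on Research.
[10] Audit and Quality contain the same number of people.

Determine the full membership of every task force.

Research = {Eitan, Ivan, Kiri, Sven}; Quality = {Eitan, Ivan}; Audit = {Eitan, Quill}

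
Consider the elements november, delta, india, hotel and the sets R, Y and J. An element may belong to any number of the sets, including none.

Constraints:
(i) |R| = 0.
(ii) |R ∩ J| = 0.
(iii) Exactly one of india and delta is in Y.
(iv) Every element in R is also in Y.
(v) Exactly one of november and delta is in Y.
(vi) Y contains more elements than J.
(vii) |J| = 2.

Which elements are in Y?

Y = {hotel, india, november}

(i): R already has 0, so the rest are out.
Suppose november ∉ Y: no assignment then satisfies all the clues, so november ∈ Y.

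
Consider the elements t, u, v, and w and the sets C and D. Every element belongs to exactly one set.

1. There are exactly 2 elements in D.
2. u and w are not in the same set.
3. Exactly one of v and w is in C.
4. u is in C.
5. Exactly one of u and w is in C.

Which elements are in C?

C = {u, v}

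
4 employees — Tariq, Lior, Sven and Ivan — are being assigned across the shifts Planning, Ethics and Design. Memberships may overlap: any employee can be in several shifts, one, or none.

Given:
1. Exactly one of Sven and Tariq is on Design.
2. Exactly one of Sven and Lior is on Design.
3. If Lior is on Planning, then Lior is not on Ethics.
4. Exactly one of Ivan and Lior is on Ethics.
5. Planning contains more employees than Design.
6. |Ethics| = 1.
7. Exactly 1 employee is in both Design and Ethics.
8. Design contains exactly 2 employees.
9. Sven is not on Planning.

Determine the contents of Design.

Design = {Ivan, Sven}

From (9): Sven ∉ Planning.
Suppose Tariq ∈ Design: no assignment then satisfies all the clues, so Tariq ∉ Design.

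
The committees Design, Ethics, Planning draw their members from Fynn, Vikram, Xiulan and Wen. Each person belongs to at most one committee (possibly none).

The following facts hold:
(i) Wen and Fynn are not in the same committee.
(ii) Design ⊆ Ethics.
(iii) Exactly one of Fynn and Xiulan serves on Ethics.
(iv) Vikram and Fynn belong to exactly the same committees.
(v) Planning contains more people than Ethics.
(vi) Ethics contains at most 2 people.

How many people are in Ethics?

1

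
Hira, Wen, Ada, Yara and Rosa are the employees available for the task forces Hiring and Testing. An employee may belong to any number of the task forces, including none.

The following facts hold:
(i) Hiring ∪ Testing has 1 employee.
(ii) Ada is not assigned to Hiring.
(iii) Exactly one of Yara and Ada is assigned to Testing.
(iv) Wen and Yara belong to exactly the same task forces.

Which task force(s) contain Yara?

From (ii): Ada ∉ Hiring.
Suppose Yara ∈ Hiring: no assignment then satisfies all the clues, so Yara ∉ Hiring.

Yara: none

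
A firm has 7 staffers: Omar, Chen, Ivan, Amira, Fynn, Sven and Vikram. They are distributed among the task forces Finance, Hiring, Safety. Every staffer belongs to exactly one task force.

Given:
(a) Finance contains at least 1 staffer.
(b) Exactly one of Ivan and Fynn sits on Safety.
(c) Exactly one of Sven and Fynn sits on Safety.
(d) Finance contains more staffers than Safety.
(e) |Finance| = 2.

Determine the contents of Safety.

Safety = {Fynn}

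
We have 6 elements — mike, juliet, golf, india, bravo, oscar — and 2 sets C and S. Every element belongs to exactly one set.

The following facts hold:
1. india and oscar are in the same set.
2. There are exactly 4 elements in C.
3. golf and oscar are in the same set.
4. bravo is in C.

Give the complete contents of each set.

From (4): bravo ∈ C.
Suppose mike ∈ C: no assignment then satisfies all the clues, so mike ∉ C.

C = {bravo, golf, india, oscar}; S = {juliet, mike}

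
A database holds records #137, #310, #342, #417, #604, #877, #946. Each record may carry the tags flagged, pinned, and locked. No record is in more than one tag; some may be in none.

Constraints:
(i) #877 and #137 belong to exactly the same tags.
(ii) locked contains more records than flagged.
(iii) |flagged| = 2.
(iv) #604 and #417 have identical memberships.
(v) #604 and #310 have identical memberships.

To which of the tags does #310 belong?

#310: locked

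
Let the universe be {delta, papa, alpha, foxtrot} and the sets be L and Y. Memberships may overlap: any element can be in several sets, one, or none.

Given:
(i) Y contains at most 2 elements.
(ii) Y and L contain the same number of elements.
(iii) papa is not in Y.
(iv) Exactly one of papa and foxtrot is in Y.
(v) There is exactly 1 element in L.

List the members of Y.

From (iii): papa ∉ Y.
(iv) (exactly one): foxtrot ∈ Y.
Suppose delta ∈ Y: no assignment then satisfies all the clues, so delta ∉ Y.

Y = {foxtrot}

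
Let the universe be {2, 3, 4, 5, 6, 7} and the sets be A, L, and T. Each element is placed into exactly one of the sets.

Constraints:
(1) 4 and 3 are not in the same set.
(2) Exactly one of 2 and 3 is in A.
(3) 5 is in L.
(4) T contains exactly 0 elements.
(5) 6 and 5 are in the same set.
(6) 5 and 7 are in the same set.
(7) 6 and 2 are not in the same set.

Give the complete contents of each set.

From (3): 5 ∈ L.
(4): T already has 0, so the rest are out.
(5): 6 matches 5: 6 ∉ A.
(5): 6 matches 5: 6 ∈ L.
(6): 7 matches 5: 7 ∉ A.
(6): 7 matches 5: 7 ∈ L.
(7): 2 ∉ L.
Only one set left: 2 ∈ A.
(2) (exactly one): 3 ∉ A.
Only one set left: 3 ∈ L.
(1): 4 ∉ L.
Only one set left: 4 ∈ A.

A = {2, 4}; L = {3, 5, 6, 7}; T = {}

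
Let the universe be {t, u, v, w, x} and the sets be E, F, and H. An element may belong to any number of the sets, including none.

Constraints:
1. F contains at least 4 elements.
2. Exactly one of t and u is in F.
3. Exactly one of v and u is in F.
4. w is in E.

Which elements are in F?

F = {t, v, w, x}

From (4): w ∈ E.
Suppose t ∉ F: no assignment then satisfies all the clues, so t ∈ F.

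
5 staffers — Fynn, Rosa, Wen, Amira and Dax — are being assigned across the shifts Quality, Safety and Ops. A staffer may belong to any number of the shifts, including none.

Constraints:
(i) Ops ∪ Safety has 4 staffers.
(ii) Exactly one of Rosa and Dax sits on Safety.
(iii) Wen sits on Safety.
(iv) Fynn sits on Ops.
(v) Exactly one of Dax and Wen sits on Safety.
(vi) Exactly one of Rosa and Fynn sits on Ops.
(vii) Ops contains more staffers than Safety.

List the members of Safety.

Safety = {Rosa, Wen}

From (iii): Wen ∈ Safety.
From (iv): Fynn ∈ Ops.
(v) (exactly one): Dax ∉ Safety.
(vi) (exactly one): Rosa ∉ Ops.
(ii) (exactly one): Rosa ∈ Safety.
Suppose Fynn ∈ Safety: no assignment then satisfies all the clues, so Fynn ∉ Safety.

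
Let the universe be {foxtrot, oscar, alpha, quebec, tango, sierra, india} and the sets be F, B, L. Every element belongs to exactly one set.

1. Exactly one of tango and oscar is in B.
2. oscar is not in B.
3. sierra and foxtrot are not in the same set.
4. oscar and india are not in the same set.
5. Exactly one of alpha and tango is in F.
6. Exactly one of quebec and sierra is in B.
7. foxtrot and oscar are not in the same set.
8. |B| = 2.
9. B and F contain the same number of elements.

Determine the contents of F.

F = {alpha, oscar}

From (2): oscar ∉ B.
(1) (exactly one): tango ∈ B.
(5) (exactly one): alpha ∈ F.
Suppose foxtrot ∈ F: no assignment then satisfies all the clues, so foxtrot ∉ F.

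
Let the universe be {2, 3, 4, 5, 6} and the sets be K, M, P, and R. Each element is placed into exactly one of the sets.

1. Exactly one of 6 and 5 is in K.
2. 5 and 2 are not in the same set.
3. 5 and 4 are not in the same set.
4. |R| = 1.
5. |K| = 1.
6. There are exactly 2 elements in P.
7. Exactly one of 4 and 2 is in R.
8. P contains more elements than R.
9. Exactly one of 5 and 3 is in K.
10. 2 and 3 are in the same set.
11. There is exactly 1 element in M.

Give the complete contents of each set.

K = {5}; M = {6}; P = {2, 3}; R = {4}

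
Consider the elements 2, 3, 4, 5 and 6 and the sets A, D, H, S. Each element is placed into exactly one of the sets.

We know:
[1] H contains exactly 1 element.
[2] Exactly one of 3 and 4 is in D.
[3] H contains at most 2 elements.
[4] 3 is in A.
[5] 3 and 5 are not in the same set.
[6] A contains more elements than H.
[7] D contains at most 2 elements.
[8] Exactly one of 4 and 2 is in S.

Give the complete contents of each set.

A = {3, 6}; D = {4}; H = {5}; S = {2}

From (4): 3 ∈ A.
(2) (exactly one): 4 ∈ D.
(5): 5 ∉ A.
(8) (exactly one): 2 ∈ S.
Suppose 5 ∈ D: no assignment then satisfies all the clues, so 5 ∉ D.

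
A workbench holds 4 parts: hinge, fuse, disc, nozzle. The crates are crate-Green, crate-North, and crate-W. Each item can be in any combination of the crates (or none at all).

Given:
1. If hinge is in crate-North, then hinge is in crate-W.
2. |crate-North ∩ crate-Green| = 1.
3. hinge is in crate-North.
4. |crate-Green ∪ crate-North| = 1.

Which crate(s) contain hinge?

From (3): hinge ∈ crate-North.
(1): hinge ∈ crate-W.
Suppose hinge ∉ crate-Green: no assignment then satisfies all the clues, so hinge ∈ crate-Green.

hinge: crate-Green, crate-North, crate-W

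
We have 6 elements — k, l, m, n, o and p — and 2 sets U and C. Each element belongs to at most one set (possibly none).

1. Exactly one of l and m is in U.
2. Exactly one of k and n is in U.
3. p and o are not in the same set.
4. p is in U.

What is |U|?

3

From (4): p ∈ U.
(3): o ∉ U.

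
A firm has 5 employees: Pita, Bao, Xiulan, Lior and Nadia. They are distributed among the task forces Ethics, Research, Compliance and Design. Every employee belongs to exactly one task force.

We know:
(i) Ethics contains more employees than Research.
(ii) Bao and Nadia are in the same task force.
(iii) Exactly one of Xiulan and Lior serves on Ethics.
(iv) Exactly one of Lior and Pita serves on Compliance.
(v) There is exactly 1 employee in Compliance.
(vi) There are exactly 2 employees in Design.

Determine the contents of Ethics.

Ethics = {Pita, Xiulan}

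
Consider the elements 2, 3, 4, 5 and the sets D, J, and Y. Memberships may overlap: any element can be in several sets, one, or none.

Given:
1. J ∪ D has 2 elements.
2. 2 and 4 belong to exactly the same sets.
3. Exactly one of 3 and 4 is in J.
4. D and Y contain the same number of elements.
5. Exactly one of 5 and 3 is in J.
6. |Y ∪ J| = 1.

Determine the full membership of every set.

D = {5}; J = {3}; Y = {3}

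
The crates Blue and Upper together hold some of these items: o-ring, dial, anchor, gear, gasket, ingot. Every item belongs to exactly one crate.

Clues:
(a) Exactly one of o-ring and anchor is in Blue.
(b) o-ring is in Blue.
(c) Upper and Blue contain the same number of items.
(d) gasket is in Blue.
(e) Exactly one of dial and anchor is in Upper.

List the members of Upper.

From (b): o-ring ∈ Blue.
From (d): gasket ∈ Blue.
(a) (exactly one): anchor ∉ Blue.
Only one crate left: anchor ∈ Upper.
(e) (exactly one): dial ∉ Upper.
Only one crate left: dial ∈ Blue.
Suppose gear ∉ Upper: no assignment then satisfies all the clues, so gear ∈ Upper.

Upper = {anchor, gear, ingot}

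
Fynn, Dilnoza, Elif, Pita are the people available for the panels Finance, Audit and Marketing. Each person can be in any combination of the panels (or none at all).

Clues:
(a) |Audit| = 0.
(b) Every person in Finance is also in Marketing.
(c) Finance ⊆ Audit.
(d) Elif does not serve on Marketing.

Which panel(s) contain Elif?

Elif: none

From (d): Elif ∉ Marketing.
(a): Audit already has 0, so the rest are out.
(b) contrapositive: Elif ∉ Finance.
(c) contrapositive: Fynn ∉ Finance.
(c) contrapositive: Dilnoza ∉ Finance.
(c) contrapositive: Pita ∉ Finance.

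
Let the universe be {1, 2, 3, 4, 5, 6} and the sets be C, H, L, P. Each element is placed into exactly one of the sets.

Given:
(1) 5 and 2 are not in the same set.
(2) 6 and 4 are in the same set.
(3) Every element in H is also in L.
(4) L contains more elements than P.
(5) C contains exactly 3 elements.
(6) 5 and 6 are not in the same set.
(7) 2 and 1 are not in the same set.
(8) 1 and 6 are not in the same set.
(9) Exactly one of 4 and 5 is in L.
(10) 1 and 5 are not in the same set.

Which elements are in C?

C = {2, 4, 6}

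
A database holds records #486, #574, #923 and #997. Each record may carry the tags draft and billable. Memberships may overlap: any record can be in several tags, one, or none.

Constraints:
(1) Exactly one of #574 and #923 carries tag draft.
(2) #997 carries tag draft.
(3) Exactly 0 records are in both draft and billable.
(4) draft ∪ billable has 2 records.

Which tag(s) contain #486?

#486: none

From (2): #997 ∈ draft.
Suppose #486 ∈ draft: no assignment then satisfies all the clues, so #486 ∉ draft.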